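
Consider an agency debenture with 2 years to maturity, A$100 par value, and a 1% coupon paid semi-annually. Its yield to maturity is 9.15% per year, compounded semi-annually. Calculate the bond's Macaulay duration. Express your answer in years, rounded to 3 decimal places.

Periodic yield y = 0.04575. Discount each cash flow and weight by its period:
  t   CF        PV=CF/(1+0.04575)^t    t·PV
  1         0.50         0.4781         0.4781
  2         0.50         0.4572         0.9144
  3         0.50         0.4372         1.3116
  4       100.50        84.0339       336.1356
  Σ                     85.4064       338.8398
Price P = Σ PV = 85.4064.
Macaulay duration = Σ(t·PV) / P = 338.8398 / 85.4064 = 3.96738 half-year periods.
In years: 3.96738 / 2 = 1.98369 years.

1.984 years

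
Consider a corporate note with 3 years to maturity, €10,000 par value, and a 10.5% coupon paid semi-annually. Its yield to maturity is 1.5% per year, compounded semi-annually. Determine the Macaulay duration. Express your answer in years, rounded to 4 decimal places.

Periodic yield y = 0.0075. Discount each cash flow and weight by its period:
  t   CF        PV=CF/(1+0.0075)^t    t·PV
  1       525.00       521.0918       521.0918
  2       525.00       517.2127     1,034.4254
  3       525.00       513.3625     1,540.0875
  4       525.00       509.5409     2,038.1638
  5       525.00       505.7478     2,528.7392
  6    10,525.00    10,063.5631    60,381.3788
  Σ                 12,630.5189    68,043.8865
Price P = Σ PV = 12,630.5189.
Macaulay duration = Σ(t·PV) / P = 68,043.8865 / 12,630.5189 = 5.38726 half-year periods.
In years: 5.38726 / 2 = 2.69363 years.

2.6936 years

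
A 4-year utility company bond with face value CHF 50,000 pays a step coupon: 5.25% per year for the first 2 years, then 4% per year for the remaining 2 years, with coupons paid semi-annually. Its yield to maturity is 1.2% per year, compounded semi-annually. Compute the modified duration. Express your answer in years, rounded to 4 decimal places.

3.6755 years

Periodic yield y = 0.006. First find Macaulay duration:
  t   CF        PV=CF/(1+0.006)^t    t·PV
  1     1,312.50     1,304.6720     1,304.6720
  2     1,312.50     1,296.8906     2,593.7812
  3     1,312.50     1,289.1557     3,867.4671
  4     1,312.50     1,281.4669     5,125.8676
  5     1,000.00       970.5325     4,852.6626
  6     1,000.00       964.7441     5,788.4644
  7     1,000.00       958.9901     6,712.9309
  8    51,000.00    48,616.7956   388,934.3647
  Σ                 56,683.2475   419,180.2104
P = 56,683.2475; Macaulay duration = 419,180.2104 / 56,683.2475 = 7.39513 half-year periods = 3.69757 years.
Modified duration = D_Mac / (1 + y) = 3.69757 / 1.006 = 3.67551 years.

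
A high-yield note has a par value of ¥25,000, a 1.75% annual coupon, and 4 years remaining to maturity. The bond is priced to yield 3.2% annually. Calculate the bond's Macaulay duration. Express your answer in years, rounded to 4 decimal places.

3.8947 years

Periodic yield y = 0.032. Discount each cash flow and weight by its year:
  t   CF        PV=CF/(1+0.032)^t    t·PV
  1       437.50       423.9341       423.9341
  2       437.50       410.7889       821.5777
  3       437.50       398.0512     1,194.1537
  4    25,437.50    22,426.1972    89,704.7889
  Σ                 23,658.9714    92,144.4545
Price P = Σ PV = 23,658.9714.
Macaulay duration = Σ(t·PV) / P = 92,144.4545 / 23,658.9714 = 3.89469 years.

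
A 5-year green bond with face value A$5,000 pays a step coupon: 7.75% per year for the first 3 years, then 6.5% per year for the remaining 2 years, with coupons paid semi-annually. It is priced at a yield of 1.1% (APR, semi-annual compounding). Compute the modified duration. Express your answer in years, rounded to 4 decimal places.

4.3320 years

Periodic yield y = 0.0055. First find Macaulay duration:
  t   CF        PV=CF/(1+0.0055)^t    t·PV
  1       193.75       192.6902       192.6902
  2       193.75       191.6362       383.2724
  3       193.75       190.5880       571.7639
  4       193.75       189.5455       758.1819
  5       193.75       188.5087       942.5434
  6       193.75       187.4775     1,124.8653
  7       162.50       156.3791     1,094.6540
  8       162.50       155.5238     1,244.1901
  9       162.50       154.6731     1,392.0576
  10    5,162.50     4,886.9660    48,869.6598
  Σ                  6,493.9880    56,573.8786
P = 6,493.9880; Macaulay duration = 56,573.8786 / 6,493.9880 = 8.71173 half-year periods = 4.35587 years.
Modified duration = D_Mac / (1 + y) = 4.35587 / 1.0055 = 4.33204 years.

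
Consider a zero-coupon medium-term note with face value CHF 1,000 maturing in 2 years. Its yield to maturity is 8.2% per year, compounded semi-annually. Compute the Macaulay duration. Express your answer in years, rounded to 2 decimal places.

2.00 years

A zero-coupon bond has a single cash flow at maturity, so its Macaulay duration equals its maturity: 2 years.
(Equivalently: 4 semi-annual periods ÷ 2 = 2 years.)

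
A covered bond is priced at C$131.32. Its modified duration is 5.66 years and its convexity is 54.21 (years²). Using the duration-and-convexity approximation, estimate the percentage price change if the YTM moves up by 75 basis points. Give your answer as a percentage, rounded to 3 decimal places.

Duration effect: -D_mod·Δy = -5.66 × (+0.0075) = -0.042450
Convexity effect: ½·C·(Δy)² = 0.5 × 54.21 × (0.0075)² = +0.00152465625
ΔP/P ≈ -0.042450 + 0.00152465625 = -0.04092534375
= -4.092534375%.

-4.093%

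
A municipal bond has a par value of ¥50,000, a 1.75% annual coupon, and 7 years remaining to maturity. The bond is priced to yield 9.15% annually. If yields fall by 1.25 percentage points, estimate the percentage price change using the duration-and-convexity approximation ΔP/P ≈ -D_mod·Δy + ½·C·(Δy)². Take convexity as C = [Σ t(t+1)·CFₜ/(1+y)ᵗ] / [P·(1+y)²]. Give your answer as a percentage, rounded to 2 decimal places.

+7.82%

With y = 0.0915:
  t   CF        PV=CF/(1+0.0915)^t    t·PV        t(t+1)·PV
  1       875.00       801.6491       801.6491       1,603.2982
  2       875.00       734.4472     1,468.8944       4,406.6831
  3       875.00       672.8788     2,018.6363       8,074.5454
  4       875.00       616.4716     2,465.8865      12,329.4325
  5       875.00       564.7931     2,823.9653      16,943.7918
  6       875.00       517.4467     3,104.6801      21,732.7610
  7    50,875.00    27,563.7462   192,946.2232   1,543,569.7855
  Σ                 31,471.4326   205,629.9350   1,608,660.2976
P = 31,471.4326; D_Mac = 6.53386 yrs; D_mod = 5.98613 yrs; C = 42.90425.
Duration effect: -5.98613 × (-0.0125) = +0.074827
Convexity effect: 0.5 × 42.90425 × (-0.0125)² = +0.0033519
ΔP/P ≈ +0.074827 + 0.0033519 = +0.078179 = +7.8179%.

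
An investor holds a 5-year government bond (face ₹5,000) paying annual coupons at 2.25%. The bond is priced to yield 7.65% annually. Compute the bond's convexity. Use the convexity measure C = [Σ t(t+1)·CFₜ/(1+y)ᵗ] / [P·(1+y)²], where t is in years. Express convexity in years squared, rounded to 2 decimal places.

24.19

With y = 0.0765:
  t   CF        PV=CF/(1+0.0765)^t    t·PV        t(t+1)·PV
  1       112.50       104.5053       104.5053         209.0107
  2       112.50        97.0788       194.1576         582.4729
  3       112.50        90.1800       270.5401       1,082.1605
  4       112.50        83.7715       335.0861       1,675.4304
  5     5,112.50     3,536.4144    17,682.0720     106,092.4320
  Σ                  3,911.9501    18,586.3612     109,641.5064
P = 3,911.9501.
Convexity = Σ t(t+1)·PV / [P·(1+y)²] = 109,641.5064 / (3,911.9501 × 1.158852) = 24.18542.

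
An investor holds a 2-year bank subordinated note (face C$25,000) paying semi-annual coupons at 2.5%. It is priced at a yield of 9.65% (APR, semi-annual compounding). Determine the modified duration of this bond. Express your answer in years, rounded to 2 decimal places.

1.87 years

Periodic yield y = 0.04825. First find Macaulay duration:
  t   CF        PV=CF/(1+0.04825)^t    t·PV
  1       312.50       298.1159       298.1159
  2       312.50       284.3939       568.7878
  3       312.50       271.3035       813.9105
  4    25,312.50    20,964.0678    83,856.2713
  Σ                 21,817.8811    85,537.0856
P = 21,817.8811; Macaulay duration = 85,537.0856 / 21,817.8811 = 3.92050 half-year periods = 1.96025 years.
Modified duration = D_Mac / (1 + y) = 1.96025 / 1.04825 = 1.87002 years.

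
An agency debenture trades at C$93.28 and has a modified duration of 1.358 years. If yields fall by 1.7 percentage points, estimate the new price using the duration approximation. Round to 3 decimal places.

Duration approximation: ΔP/P ≈ -D_mod · Δy = -1.358 × (-0.017) = +0.023086.
New price ≈ 93.28 × (1 + 0.023086) = 95.43346208.

C$95.433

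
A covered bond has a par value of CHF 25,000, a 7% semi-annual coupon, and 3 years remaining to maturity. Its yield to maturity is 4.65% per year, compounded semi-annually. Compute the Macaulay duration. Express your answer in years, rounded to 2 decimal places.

Periodic yield y = 0.02325. Discount each cash flow and weight by its period:
  t   CF        PV=CF/(1+0.02325)^t    t·PV
  1       875.00       855.1185       855.1185
  2       875.00       835.6887     1,671.3775
  3       875.00       816.7004     2,450.1013
  4       875.00       798.1436     3,192.5744
  5       875.00       780.0084     3,900.0421
  6    25,875.00    22,541.8647   135,251.1881
  Σ                 26,627.5244   147,320.4019
Price P = Σ PV = 26,627.5244.
Macaulay duration = Σ(t·PV) / P = 147,320.4019 / 26,627.5244 = 5.53264 half-year periods.
In years: 5.53264 / 2 = 2.76632 years.

2.77 years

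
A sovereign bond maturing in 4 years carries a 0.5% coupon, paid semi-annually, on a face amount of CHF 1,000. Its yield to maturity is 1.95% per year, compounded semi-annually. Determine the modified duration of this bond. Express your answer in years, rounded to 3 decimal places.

Periodic yield y = 0.00975. First find Macaulay duration:
  t   CF        PV=CF/(1+0.00975)^t    t·PV
  1         2.50         2.4759         2.4759
  2         2.50         2.4520         4.9039
  3         2.50         2.4283         7.2848
  4         2.50         2.4048         9.6193
  5         2.50         2.3816        11.9081
  6         2.50         2.3586        14.1517
  7         2.50         2.3358        16.3509
  8     1,002.50       927.6272     7,421.0178
  Σ                    944.4642     7,487.7123
P = 944.4642; Macaulay duration = 7,487.7123 / 944.4642 = 7.92800 half-year periods = 3.96400 years.
Modified duration = D_Mac / (1 + y) = 3.96400 / 1.00975 = 3.92572 years.

3.926 years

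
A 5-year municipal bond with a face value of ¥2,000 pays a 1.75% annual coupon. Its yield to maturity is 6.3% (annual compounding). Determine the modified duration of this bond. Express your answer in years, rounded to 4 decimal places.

Periodic yield y = 0.063. First find Macaulay duration:
  t   CF        PV=CF/(1+0.063)^t    t·PV
  1        35.00        32.9257        32.9257
  2        35.00        30.9743        61.9486
  3        35.00        29.1386        87.4157
  4        35.00        27.4116       109.6466
  5     2,035.00     1,499.3330     7,496.6648
  Σ                  1,619.7832     7,788.6014
P = 1,619.7832; Macaulay duration = 7,788.6014 / 1,619.7832 = 4.80842 years.
Modified duration = D_Mac / (1 + y) = 4.80842 / 1.063 = 4.52345 years.

4.5234 years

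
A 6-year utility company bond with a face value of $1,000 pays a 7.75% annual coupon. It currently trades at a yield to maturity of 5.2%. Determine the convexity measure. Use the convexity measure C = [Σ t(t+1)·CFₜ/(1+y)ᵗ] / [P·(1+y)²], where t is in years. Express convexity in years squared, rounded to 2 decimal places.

With y = 0.052:
  t   CF        PV=CF/(1+0.052)^t    t·PV        t(t+1)·PV
  1        77.50        73.6692        73.6692         147.3384
  2        77.50        70.0278       140.0555         420.1665
  3        77.50        66.5663       199.6989         798.7957
  4        77.50        63.2760       253.1038       1,265.5192
  5        77.50        60.1483       300.7413       1,804.4475
  6     1,077.50       794.9189     4,769.5136      33,386.5951
  Σ                  1,128.6064     5,736.7823      37,822.8625
P = 1,128.6064.
Convexity = Σ t(t+1)·PV / [P·(1+y)²] = 37,822.8625 / (1,128.6064 × 1.106704) = 30.28171.

30.28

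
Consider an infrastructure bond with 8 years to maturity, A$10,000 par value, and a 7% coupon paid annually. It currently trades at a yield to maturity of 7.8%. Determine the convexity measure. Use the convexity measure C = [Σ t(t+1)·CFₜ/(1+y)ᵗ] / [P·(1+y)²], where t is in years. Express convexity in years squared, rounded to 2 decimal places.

With y = 0.078:
  t   CF        PV=CF/(1+0.078)^t    t·PV        t(t+1)·PV
  1       700.00       649.3506       649.3506       1,298.7013
  2       700.00       602.3661     1,204.7322       3,614.1966
  3       700.00       558.7812     1,676.3435       6,705.3740
  4       700.00       518.3499     2,073.3995      10,366.9975
  5       700.00       480.8440     2,404.2202      14,425.3211
  6       700.00       446.0520     2,676.3119      18,734.1833
  7       700.00       413.7774     2,896.4415      23,171.5316
  8    10,700.00     5,867.2378    46,937.9024     422,441.1219
  Σ                  9,536.7590    60,518.7018     500,757.4272
P = 9,536.7590.
Convexity = Σ t(t+1)·PV / [P·(1+y)²] = 500,757.4272 / (9,536.7590 × 1.162084) = 45.18446.

45.18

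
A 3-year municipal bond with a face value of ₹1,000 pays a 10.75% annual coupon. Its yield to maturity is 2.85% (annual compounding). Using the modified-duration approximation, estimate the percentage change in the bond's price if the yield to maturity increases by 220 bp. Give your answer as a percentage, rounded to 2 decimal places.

Periodic yield y = 0.0285. Modified duration first:
  t   CF        PV=CF/(1+0.0285)^t    t·PV
  1       107.50       104.5211       104.5211
  2       107.50       101.6248       203.2497
  3     1,107.50     1,017.9603     3,053.8809
  Σ                  1,224.1063     3,361.6518
P = 1,224.1063; D_Mac = 2.74621 yrs; D_mod = 2.74621/(1+0.0285) = 2.67011 yrs.
ΔP/P ≈ -D_mod · Δy = -2.67011 × (+0.022) = -0.058742 = -5.8742%.

-5.87%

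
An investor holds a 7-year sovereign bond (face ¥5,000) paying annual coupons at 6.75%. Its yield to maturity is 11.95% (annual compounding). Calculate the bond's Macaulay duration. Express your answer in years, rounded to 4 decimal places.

Periodic yield y = 0.1195. Discount each cash flow and weight by its year:
  t   CF        PV=CF/(1+0.1195)^t    t·PV
  1       337.50       301.4739       301.4739
  2       337.50       269.2933       538.5866
  3       337.50       240.5479       721.6436
  4       337.50       214.8708       859.4832
  5       337.50       191.9346       959.6730
  6       337.50       171.4467     1,028.6803
  7     5,337.50     2,421.9725    16,953.8073
  Σ                  3,811.5396    21,363.3479
Price P = Σ PV = 3,811.5396.
Macaulay duration = Σ(t·PV) / P = 21,363.3479 / 3,811.5396 = 5.60491 years.

5.6049 years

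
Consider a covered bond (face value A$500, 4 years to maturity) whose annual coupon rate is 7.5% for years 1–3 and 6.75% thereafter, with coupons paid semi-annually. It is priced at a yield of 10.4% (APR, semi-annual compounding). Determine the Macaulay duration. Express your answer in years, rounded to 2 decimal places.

3.50 years

Periodic yield y = 0.052. Discount each cash flow and weight by its period:
  t   CF        PV=CF/(1+0.052)^t    t·PV
  1       18.750        17.8232        17.8232
  2       18.750        16.9422        33.8844
  3       18.750        16.1048        48.3143
  4       18.750        15.3087        61.2348
  5       18.750        14.5520        72.7600
  6       18.750        13.8327        82.9962
  7       16.875        11.8341        82.8384
  8      516.875       344.5558     2,756.4467
  Σ                    450.9534     3,156.2979
Price P = Σ PV = 450.9534.
Macaulay duration = Σ(t·PV) / P = 3,156.2979 / 450.9534 = 6.99917 half-year periods.
In years: 6.99917 / 2 = 3.49958 years.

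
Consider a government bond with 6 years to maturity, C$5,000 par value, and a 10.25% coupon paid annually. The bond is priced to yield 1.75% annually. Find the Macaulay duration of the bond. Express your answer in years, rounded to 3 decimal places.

5.002 years

Periodic yield y = 0.0175. Discount each cash flow and weight by its year:
  t   CF        PV=CF/(1+0.0175)^t    t·PV
  1       512.50       503.6855       503.6855
  2       512.50       495.0226       990.0452
  3       512.50       486.5087     1,459.5261
  4       512.50       478.1412     1,912.5649
  5       512.50       469.9177     2,349.5884
  6     5,512.50     4,967.5483    29,805.2896
  Σ                  7,400.8240    37,020.6997
Price P = Σ PV = 7,400.8240.
Macaulay duration = Σ(t·PV) / P = 37,020.6997 / 7,400.8240 = 5.00224 years.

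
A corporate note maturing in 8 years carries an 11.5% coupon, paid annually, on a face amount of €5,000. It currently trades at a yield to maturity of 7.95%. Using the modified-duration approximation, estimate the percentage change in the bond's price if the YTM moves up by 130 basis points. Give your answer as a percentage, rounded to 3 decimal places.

Periodic yield y = 0.0795. Modified duration first:
  t   CF        PV=CF/(1+0.0795)^t    t·PV
  1       575.00       532.6540       532.6540
  2       575.00       493.4266       986.8532
  3       575.00       457.0881     1,371.2643
  4       575.00       423.4257     1,693.7030
  5       575.00       392.2425     1,961.2123
  6       575.00       363.3557     2,180.1341
  7       575.00       336.5963     2,356.1740
  8     5,575.00     3,023.1779    24,185.4229
  Σ                  6,021.9667    35,267.4178
P = 6,021.9667; D_Mac = 5.85646 yrs; D_mod = 5.85646/(1+0.0795) = 5.42516 yrs.
ΔP/P ≈ -D_mod · Δy = -5.42516 × (+0.013) = -0.070527 = -7.0527%.

-7.053%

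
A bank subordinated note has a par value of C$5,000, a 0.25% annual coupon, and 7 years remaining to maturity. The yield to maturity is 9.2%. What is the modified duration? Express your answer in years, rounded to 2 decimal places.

6.34 years

Periodic yield y = 0.092. First find Macaulay duration:
  t   CF        PV=CF/(1+0.092)^t    t·PV
  1        12.50        11.4469        11.4469
  2        12.50        10.4825        20.9650
  3        12.50         9.5994        28.7981
  4        12.50         8.7906        35.1625
  5        12.50         8.0500        40.2501
  6        12.50         7.3718        44.2309
  7     5,012.50     2,707.0478    18,949.3343
  Σ                  2,762.7889    19,130.1877
P = 2,762.7889; Macaulay duration = 19,130.1877 / 2,762.7889 = 6.92423 years.
Modified duration = D_Mac / (1 + y) = 6.92423 / 1.092 = 6.34087 years.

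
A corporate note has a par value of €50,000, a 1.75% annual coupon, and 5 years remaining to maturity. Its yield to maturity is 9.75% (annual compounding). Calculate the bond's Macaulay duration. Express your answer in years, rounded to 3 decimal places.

Periodic yield y = 0.0975. Discount each cash flow and weight by its year:
  t   CF        PV=CF/(1+0.0975)^t    t·PV
  1       875.00       797.2665       797.2665
  2       875.00       726.4387     1,452.8775
  3       875.00       661.9032     1,985.7095
  4       875.00       603.1008     2,412.4034
  5    50,875.00    31,950.8030   159,754.0151
  Σ                 34,739.5123   166,402.2720
Price P = Σ PV = 34,739.5123.
Macaulay duration = Σ(t·PV) / P = 166,402.2720 / 34,739.5123 = 4.79000 years.

4.790 years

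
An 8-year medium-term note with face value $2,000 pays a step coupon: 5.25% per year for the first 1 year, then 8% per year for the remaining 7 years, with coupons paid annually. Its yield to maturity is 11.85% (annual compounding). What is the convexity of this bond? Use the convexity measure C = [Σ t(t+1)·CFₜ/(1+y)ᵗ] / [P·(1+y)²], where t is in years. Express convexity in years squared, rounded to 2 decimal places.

39.87

With y = 0.1185:
  t   CF        PV=CF/(1+0.1185)^t    t·PV        t(t+1)·PV
  1       105.00        93.8757        93.8757         187.7515
  2       160.00       127.8934       255.7867         767.3602
  3       160.00       114.3436       343.0309       1,372.1237
  4       160.00       102.2295       408.9178       2,044.5890
  5       160.00        91.3987       456.9935       2,741.9611
  6       160.00        81.7154       490.2926       3,432.0479
  7       160.00        73.0580       511.4063       4,091.2507
  8     2,160.00       881.7914     7,054.3310      63,488.9786
  Σ                  1,566.3057     9,614.6345      78,126.0627
P = 1,566.3057.
Convexity = Σ t(t+1)·PV / [P·(1+y)²] = 78,126.0627 / (1,566.3057 × 1.251042) = 39.87011.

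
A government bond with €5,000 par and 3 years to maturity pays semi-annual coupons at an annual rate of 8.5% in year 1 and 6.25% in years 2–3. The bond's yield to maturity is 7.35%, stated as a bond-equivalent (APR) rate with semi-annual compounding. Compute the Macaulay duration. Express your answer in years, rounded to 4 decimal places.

2.7342 years

Periodic yield y = 0.03675. Discount each cash flow and weight by its period:
  t   CF        PV=CF/(1+0.03675)^t    t·PV
  1       212.50       204.9674       204.9674
  2       212.50       197.7019       395.4038
  3       156.25       140.2161       420.6483
  4       156.25       135.2458       540.9833
  5       156.25       130.4517       652.2586
  6     5,156.25     4,152.3094    24,913.8561
  Σ                  4,960.8923    27,128.1176
Price P = Σ PV = 4,960.8923.
Macaulay duration = Σ(t·PV) / P = 27,128.1176 / 4,960.8923 = 5.46839 half-year periods.
In years: 5.46839 / 2 = 2.73420 years.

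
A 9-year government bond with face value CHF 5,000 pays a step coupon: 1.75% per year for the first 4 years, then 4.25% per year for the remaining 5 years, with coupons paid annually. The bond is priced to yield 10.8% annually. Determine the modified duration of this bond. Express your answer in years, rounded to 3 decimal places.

7.162 years

Periodic yield y = 0.108. First find Macaulay duration:
  t   CF        PV=CF/(1+0.108)^t    t·PV
  1        87.50        78.9711        78.9711
  2        87.50        71.2736       142.5471
  3        87.50        64.3263       192.9790
  4        87.50        58.0563       232.2250
  5       212.50       127.2507       636.2534
  6       212.50       114.8472       689.0831
  7       212.50       103.6527       725.5689
  8       212.50        93.5494       748.3949
  9     5,212.50     2,071.0387    18,639.3487
  Σ                  2,782.9660    22,085.3714
P = 2,782.9660; Macaulay duration = 22,085.3714 / 2,782.9660 = 7.93591 years.
Modified duration = D_Mac / (1 + y) = 7.93591 / 1.108 = 7.16237 years.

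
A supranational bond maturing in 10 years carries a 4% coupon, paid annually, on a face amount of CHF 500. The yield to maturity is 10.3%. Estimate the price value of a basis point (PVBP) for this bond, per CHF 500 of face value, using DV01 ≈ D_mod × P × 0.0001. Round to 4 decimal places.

Periodic yield y = 0.103.
  t   CF        PV=CF/(1+0.103)^t    t·PV
  1        20.00        18.1324        18.1324
  2        20.00        16.4391        32.8783
  3        20.00        14.9040        44.7121
  4        20.00        13.5123        54.0490
  5        20.00        12.2505        61.2523
  6        20.00        11.1065        66.6390
  7        20.00        10.0693        70.4854
  8        20.00         9.1291        73.0325
  9        20.00         8.2766        74.4891
  10      520.00       195.0959     1,950.9593
  Σ                    308.9156     2,446.6294
P = 308.9156; D_Mac = 7.92006 yrs; D_mod = 7.18047 yrs.
DV01 ≈ 7.18047 × 308.9156 × 0.0001 = 0.221816.

CHF 0.2218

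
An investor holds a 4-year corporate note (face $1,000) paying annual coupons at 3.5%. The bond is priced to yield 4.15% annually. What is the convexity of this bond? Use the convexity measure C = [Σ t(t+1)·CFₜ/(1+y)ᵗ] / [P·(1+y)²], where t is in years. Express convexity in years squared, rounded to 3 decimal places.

17.206

With y = 0.0415:
  t   CF        PV=CF/(1+0.0415)^t    t·PV        t(t+1)·PV
  1        35.00        33.6054        33.6054          67.2108
  2        35.00        32.2663        64.5326         193.5979
  3        35.00        30.9806        92.9419         371.7675
  4     1,035.00       879.6365     3,518.5461      17,592.7304
  Σ                    976.4889     3,709.6260      18,225.3067
P = 976.4889.
Convexity = Σ t(t+1)·PV / [P·(1+y)²] = 18,225.3067 / (976.4889 × 1.084722) = 17.20636.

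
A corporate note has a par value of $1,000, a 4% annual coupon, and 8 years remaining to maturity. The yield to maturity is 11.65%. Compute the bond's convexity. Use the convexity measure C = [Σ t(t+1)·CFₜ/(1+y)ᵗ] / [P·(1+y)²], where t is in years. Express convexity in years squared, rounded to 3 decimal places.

45.278

With y = 0.1165:
  t   CF        PV=CF/(1+0.1165)^t    t·PV        t(t+1)·PV
  1        40.00        35.8262        35.8262          71.6525
  2        40.00        32.0880        64.1760         192.5280
  3        40.00        28.7398        86.2194         344.8777
  4        40.00        25.7410       102.9639         514.8196
  5        40.00        23.0551       115.2753         691.6520
  6        40.00        20.6494       123.8965         867.2752
  7        40.00        18.4948       129.4634       1,035.7070
  8     1,040.00       430.6887     3,445.5099      31,009.5895
  Σ                    615.2830     4,103.3307      34,728.1013
P = 615.2830.
Convexity = Σ t(t+1)·PV / [P·(1+y)²] = 34,728.1013 / (615.2830 × 1.246572) = 45.27815.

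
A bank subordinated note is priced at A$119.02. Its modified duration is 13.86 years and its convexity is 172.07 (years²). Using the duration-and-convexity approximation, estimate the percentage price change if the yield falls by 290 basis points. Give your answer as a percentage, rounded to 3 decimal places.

Duration effect: -D_mod·Δy = -13.86 × (-0.029) = +0.401940
Convexity effect: ½·C·(Δy)² = 0.5 × 172.07 × (-0.029)² = +0.072355435
ΔP/P ≈ +0.401940 + 0.072355435 = +0.474295435
= +47.4295435%.

+47.430%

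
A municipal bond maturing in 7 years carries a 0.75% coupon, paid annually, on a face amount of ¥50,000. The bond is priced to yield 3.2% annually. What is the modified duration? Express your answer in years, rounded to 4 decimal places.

6.6174 years

Periodic yield y = 0.032. First find Macaulay duration:
  t   CF        PV=CF/(1+0.032)^t    t·PV
  1       375.00       363.3721       363.3721
  2       375.00       352.1047       704.2095
  3       375.00       341.1868     1,023.5603
  4       375.00       330.6073     1,322.4293
  5       375.00       320.3559     1,601.7797
  6       375.00       310.4224     1,862.5345
  7    50,375.00    40,407.0531   282,849.3715
  Σ                 42,425.1024   289,727.2570
P = 42,425.1024; Macaulay duration = 289,727.2570 / 42,425.1024 = 6.82915 years.
Modified duration = D_Mac / (1 + y) = 6.82915 / 1.032 = 6.61739 years.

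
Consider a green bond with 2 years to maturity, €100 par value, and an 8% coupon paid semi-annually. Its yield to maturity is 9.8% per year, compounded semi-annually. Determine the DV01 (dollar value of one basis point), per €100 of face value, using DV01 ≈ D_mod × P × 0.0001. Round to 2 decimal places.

€0.02

Periodic yield y = 0.049.
  t   CF        PV=CF/(1+0.049)^t    t·PV
  1         4.00         3.8132         3.8132
  2         4.00         3.6350         7.2701
  3         4.00         3.4652        10.3957
  4       104.00        85.8878       343.5511
  Σ                     96.8012       365.0301
P = 96.8012; D_Mac = 3.77092 half-year periods = 1.88546 yrs; D_mod = 1.79739 yrs.
DV01 ≈ 1.79739 × 96.8012 × 0.0001 = 0.017399.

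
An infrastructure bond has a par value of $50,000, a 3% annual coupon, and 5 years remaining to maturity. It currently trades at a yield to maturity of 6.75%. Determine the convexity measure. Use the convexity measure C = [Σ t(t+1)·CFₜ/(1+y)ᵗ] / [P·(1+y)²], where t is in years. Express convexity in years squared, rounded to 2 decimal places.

With y = 0.0675:
  t   CF        PV=CF/(1+0.0675)^t    t·PV        t(t+1)·PV
  1     1,500.00     1,405.1522     1,405.1522       2,810.3044
  2     1,500.00     1,316.3018     2,632.6037       7,897.8111
  3     1,500.00     1,233.0696     3,699.2089      14,796.8358
  4     1,500.00     1,155.1004     4,620.4015      23,102.0075
  5    51,500.00    37,150.7692   185,753.8462   1,114,523.0770
  Σ                 42,260.3933   198,111.2125   1,163,130.0358
P = 42,260.3933.
Convexity = Σ t(t+1)·PV / [P·(1+y)²] = 1,163,130.0358 / (42,260.3933 × 1.139556) = 24.15233.

24.15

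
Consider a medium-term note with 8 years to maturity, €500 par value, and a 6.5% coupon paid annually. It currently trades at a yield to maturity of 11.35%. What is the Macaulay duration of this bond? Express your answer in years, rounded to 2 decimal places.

6.22 years

Periodic yield y = 0.1135. Discount each cash flow and weight by its year:
  t   CF        PV=CF/(1+0.1135)^t    t·PV
  1        32.50        29.1872        29.1872
  2        32.50        26.2122        52.4243
  3        32.50        23.5403        70.6210
  4        32.50        21.1409        84.5634
  5        32.50        18.9859        94.9297
  6        32.50        17.0507       102.3042
  7        32.50        15.3127       107.1889
  8       532.50       225.3190     1,802.5521
  Σ                    376.7490     2,343.7709
Price P = Σ PV = 376.7490.
Macaulay duration = Σ(t·PV) / P = 2,343.7709 / 376.7490 = 6.22104 years.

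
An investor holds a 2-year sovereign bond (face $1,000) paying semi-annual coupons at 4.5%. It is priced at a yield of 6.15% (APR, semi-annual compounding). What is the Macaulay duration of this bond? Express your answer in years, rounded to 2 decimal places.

1.93 years

Periodic yield y = 0.03075. Discount each cash flow and weight by its period:
  t   CF        PV=CF/(1+0.03075)^t    t·PV
  1        22.50        21.8288        21.8288
  2        22.50        21.1776        42.3551
  3        22.50        20.5458        61.6373
  4     1,022.50       905.8368     3,623.3471
  Σ                    969.3889     3,749.1683
Price P = Σ PV = 969.3889.
Macaulay duration = Σ(t·PV) / P = 3,749.1683 / 969.3889 = 3.86756 half-year periods.
In years: 3.86756 / 2 = 1.93378 years.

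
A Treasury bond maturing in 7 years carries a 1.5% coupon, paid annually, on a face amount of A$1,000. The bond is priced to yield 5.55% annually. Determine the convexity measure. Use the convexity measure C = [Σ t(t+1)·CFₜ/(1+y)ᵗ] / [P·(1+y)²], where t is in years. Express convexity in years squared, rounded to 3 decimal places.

With y = 0.0555:
  t   CF        PV=CF/(1+0.0555)^t    t·PV        t(t+1)·PV
  1        15.00        14.2113        14.2113          28.4225
  2        15.00        13.4640        26.9280          80.7841
  3        15.00        12.7561        38.2682         153.0727
  4        15.00        12.0853        48.3413         241.7065
  5        15.00        11.4499        57.2493         343.4957
  6        15.00        10.8478        65.0868         455.6078
  7     1,015.00       695.4379     4,868.0656      38,944.5245
  Σ                    770.2523     5,118.1505      40,247.6139
P = 770.2523.
Convexity = Σ t(t+1)·PV / [P·(1+y)²] = 40,247.6139 / (770.2523 × 1.114080) = 46.90193.

46.902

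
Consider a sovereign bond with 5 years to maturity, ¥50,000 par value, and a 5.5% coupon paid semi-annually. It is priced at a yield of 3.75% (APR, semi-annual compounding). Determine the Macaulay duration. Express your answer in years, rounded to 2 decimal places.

Periodic yield y = 0.01875. Discount each cash flow and weight by its period:
  t   CF        PV=CF/(1+0.01875)^t    t·PV
  1     1,375.00     1,349.6933     1,349.6933
  2     1,375.00     1,324.8523     2,649.7045
  3     1,375.00     1,300.4685     3,901.4055
  4     1,375.00     1,276.5335     5,106.1339
  5     1,375.00     1,253.0390     6,265.1950
  6     1,375.00     1,229.9769     7,379.8616
  7     1,375.00     1,207.3393     8,451.3753
  8     1,375.00     1,185.1184     9,480.9468
  9     1,375.00     1,163.3064    10,469.7572
  10   51,375.00    42,665.3799   426,653.7994
  Σ                 53,955.7074   481,707.8725
Price P = Σ PV = 53,955.7074.
Macaulay duration = Σ(t·PV) / P = 481,707.8725 / 53,955.7074 = 8.92784 half-year periods.
In years: 8.92784 / 2 = 4.46392 years.

4.46 years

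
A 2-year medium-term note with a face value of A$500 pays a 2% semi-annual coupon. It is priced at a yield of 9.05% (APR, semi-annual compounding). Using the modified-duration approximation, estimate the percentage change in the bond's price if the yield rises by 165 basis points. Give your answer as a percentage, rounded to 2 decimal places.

Periodic yield y = 0.04525. Modified duration first:
  t   CF        PV=CF/(1+0.04525)^t    t·PV
  1         5.00         4.7835         4.7835
  2         5.00         4.5765         9.1529
  3         5.00         4.3783        13.1350
  4       505.00       423.0685     1,692.2739
  Σ                    436.8068     1,719.3454
P = 436.8068; D_Mac = 3.93617 half-year periods = 1.96808 yrs; D_mod = 1.96808/(1+0.04525) = 1.88288 yrs.
ΔP/P ≈ -D_mod · Δy = -1.88288 × (+0.0165) = -0.031068 = -3.1068%.

-3.11%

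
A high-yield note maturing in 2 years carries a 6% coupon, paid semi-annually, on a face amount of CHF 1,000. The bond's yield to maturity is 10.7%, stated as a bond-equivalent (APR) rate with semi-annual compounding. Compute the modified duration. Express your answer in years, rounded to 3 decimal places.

1.813 years

Periodic yield y = 0.0535. First find Macaulay duration:
  t   CF        PV=CF/(1+0.0535)^t    t·PV
  1        30.00        28.4765        28.4765
  2        30.00        27.0304        54.0608
  3        30.00        25.6577        76.9731
  4     1,030.00       836.1786     3,344.7145
  Σ                    917.3432     3,504.2249
P = 917.3432; Macaulay duration = 3,504.2249 / 917.3432 = 3.81997 half-year periods = 1.90999 years.
Modified duration = D_Mac / (1 + y) = 1.90999 / 1.0535 = 1.81299 years.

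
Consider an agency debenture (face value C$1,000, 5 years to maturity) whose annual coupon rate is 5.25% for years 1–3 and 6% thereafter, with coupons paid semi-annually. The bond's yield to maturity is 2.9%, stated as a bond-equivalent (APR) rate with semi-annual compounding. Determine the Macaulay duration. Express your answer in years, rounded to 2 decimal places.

4.49 years

Periodic yield y = 0.0145. Discount each cash flow and weight by its period:
  t   CF        PV=CF/(1+0.0145)^t    t·PV
  1        26.25        25.8748        25.8748
  2        26.25        25.5050        51.0100
  3        26.25        25.1405        75.4214
  4        26.25        24.7811        99.1245
  5        26.25        24.4269       122.1347
  6        26.25        24.0778       144.4669
  7        30.00        27.1242       189.8694
  8        30.00        26.7365       213.8921
  9        30.00        26.3544       237.1894
  10    1,030.00       891.9011     8,919.0112
  Σ                  1,121.9224    10,077.9944
Price P = Σ PV = 1,121.9224.
Macaulay duration = Σ(t·PV) / P = 10,077.9944 / 1,121.9224 = 8.98279 half-year periods.
In years: 8.98279 / 2 = 4.49140 years.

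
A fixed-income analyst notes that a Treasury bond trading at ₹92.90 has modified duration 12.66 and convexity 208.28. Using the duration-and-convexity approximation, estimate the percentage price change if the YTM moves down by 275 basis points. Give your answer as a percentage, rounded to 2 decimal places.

+42.69%

Duration effect: -D_mod·Δy = -12.66 × (-0.0275) = +0.348150
Convexity effect: ½·C·(Δy)² = 0.5 × 208.28 × (-0.0275)² = +0.078755875
ΔP/P ≈ +0.348150 + 0.078755875 = +0.426905875
= +42.6905875%.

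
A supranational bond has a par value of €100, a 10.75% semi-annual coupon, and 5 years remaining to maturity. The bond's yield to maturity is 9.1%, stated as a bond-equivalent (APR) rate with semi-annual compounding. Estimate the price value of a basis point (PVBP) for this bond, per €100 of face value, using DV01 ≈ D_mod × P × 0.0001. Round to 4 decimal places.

Periodic yield y = 0.0455.
  t   CF        PV=CF/(1+0.0455)^t    t·PV
  1        5.375         5.1411         5.1411
  2        5.375         4.9173         9.8347
  3        5.375         4.7033        14.1100
  4        5.375         4.4987        17.9946
  5        5.375         4.3029        21.5144
  6        5.375         4.1156        24.6937
  7        5.375         3.9365        27.5555
  8        5.375         3.7652        30.1215
  9        5.375         3.6013        32.4119
  10     105.375        67.5301       675.3007
  Σ                    106.5120       858.6780
P = 106.5120; D_Mac = 8.06180 half-year periods = 4.03090 yrs; D_mod = 3.85547 yrs.
DV01 ≈ 3.85547 × 106.5120 × 0.0001 = 0.041065.

€0.0411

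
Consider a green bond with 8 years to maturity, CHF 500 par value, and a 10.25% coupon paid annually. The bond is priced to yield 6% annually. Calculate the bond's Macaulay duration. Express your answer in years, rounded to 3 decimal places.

Periodic yield y = 0.06. Discount each cash flow and weight by its year:
  t   CF        PV=CF/(1+0.06)^t    t·PV
  1        51.25        48.3491        48.3491
  2        51.25        45.6123        91.2246
  3        51.25        43.0305       129.0915
  4        51.25        40.5948       162.3792
  5        51.25        38.2970       191.4849
  6        51.25        36.1292       216.7754
  7        51.25        34.0842       238.5892
  8       551.25       345.8611     2,766.8886
  Σ                    631.9581     3,844.7824
Price P = Σ PV = 631.9581.
Macaulay duration = Σ(t·PV) / P = 3,844.7824 / 631.9581 = 6.08392 years.

6.084 years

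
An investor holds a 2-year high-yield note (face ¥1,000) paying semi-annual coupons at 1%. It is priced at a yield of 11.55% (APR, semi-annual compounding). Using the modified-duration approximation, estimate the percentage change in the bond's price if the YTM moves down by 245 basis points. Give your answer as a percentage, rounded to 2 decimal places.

Periodic yield y = 0.05775. Modified duration first:
  t   CF        PV=CF/(1+0.05775)^t    t·PV
  1         5.00         4.7270         4.7270
  2         5.00         4.4689         8.9379
  3         5.00         4.2249        12.6748
  4     1,005.00       802.8491     3,211.3964
  Σ                    816.2700     3,237.7361
P = 816.2700; D_Mac = 3.96650 half-year periods = 1.98325 yrs; D_mod = 1.98325/(1+0.05775) = 1.87497 yrs.
ΔP/P ≈ -D_mod · Δy = -1.87497 × (-0.0245) = +0.045937 = +4.5937%.

+4.59%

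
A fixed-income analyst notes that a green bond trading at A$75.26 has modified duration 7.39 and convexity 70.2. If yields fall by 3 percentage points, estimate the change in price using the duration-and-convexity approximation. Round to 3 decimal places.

Duration effect: -D_mod·Δy = -7.39 × (-0.03) = +0.221700
Convexity effect: ½·C·(Δy)² = 0.5 × 70.2 × (-0.03)² = +0.0315900
ΔP/P ≈ +0.221700 + 0.0315900 = +0.253290
ΔP ≈ 75.26 × (+0.253290) = +19.0626054.

+A$19.063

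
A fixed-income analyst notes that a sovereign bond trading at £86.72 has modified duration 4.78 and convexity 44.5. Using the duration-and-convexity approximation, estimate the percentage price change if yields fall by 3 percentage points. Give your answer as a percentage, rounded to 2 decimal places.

+16.34%

Duration effect: -D_mod·Δy = -4.78 × (-0.03) = +0.143400
Convexity effect: ½·C·(Δy)² = 0.5 × 44.5 × (-0.03)² = +0.0200250
ΔP/P ≈ +0.143400 + 0.0200250 = +0.163425
= +16.3425%.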